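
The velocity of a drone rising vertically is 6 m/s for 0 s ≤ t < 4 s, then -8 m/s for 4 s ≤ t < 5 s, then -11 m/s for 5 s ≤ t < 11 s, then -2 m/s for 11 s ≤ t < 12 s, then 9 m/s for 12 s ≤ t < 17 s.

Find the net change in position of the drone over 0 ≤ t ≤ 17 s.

-7 m

Net displacement equals the area under the velocity-time graph (areas below the axis count negative).
0–4 s: 6 × 4 = 24 m
4–5 s: -8 × 1 = -8 m
5–11 s: -11 × 6 = -66 m
11–12 s: -2 × 1 = -2 m
12–17 s: 9 × 5 = 45 m
Net displacement = -7 m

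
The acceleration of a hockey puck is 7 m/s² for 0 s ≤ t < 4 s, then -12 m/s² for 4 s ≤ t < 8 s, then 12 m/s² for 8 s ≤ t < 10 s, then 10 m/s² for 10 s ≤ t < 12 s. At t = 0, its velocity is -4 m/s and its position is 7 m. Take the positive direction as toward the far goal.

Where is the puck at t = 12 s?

On each constant-a segment, Δv = aΔt and Δx = v₀Δt + ½aΔt²; chain segment to segment.
0–4 s: v starts -4 m/s; Δx = -4·4 + ½·7·4² = 40 m; v ends 24 m/s.
4–8 s: v starts 24 m/s; Δx = 24·4 + ½·-12·4² = 0 m; v ends -24 m/s.
8–10 s: v starts -24 m/s; Δx = -24·2 + ½·12·2² = -24 m; v ends 0 m/s.
10–12 s: v starts 0 m/s; Δx = 0·2 + ½·10·2² = 20 m; v ends 20 m/s.
x(12) = 7 + Σ Δx = 43 m.

43 m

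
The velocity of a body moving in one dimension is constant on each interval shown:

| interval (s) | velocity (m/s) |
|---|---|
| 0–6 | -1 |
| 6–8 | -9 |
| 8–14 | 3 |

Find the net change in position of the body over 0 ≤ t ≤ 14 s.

-6 m

Net displacement equals the area under the velocity-time graph (areas below the axis count negative).
0–6 s: -1 × 6 = -6 m
6–8 s: -9 × 2 = -18 m
8–14 s: 3 × 6 = 18 m
Net displacement = -6 m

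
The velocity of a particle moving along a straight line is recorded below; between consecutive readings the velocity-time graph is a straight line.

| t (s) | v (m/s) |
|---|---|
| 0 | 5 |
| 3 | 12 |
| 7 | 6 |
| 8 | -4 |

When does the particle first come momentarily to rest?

v changes sign on 7–8 s (from 6 to -4); the graph is linear there, so v = 0 at t = 7 + (-6)·(8 − 7)/(-4 − 6) = 7.6 s.

t = 7.6 s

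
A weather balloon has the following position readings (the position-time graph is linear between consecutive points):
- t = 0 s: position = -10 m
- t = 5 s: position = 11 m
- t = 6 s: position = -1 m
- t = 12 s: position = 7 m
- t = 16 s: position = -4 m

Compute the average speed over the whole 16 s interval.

3.25 m/s

Average speed = (total path length)/(elapsed time); on a piecewise-linear x-t graph the path length is Σ|Δx|.
0–5 s: |Δx| = |11 − -10| = 21 m
5–6 s: |Δx| = |-1 − 11| = 12 m
6–12 s: |Δx| = |7 − -1| = 8 m
12–16 s: |Δx| = |-4 − 7| = 11 m
Total path = 52 m; average speed = 52/16 = 3.25 m/s.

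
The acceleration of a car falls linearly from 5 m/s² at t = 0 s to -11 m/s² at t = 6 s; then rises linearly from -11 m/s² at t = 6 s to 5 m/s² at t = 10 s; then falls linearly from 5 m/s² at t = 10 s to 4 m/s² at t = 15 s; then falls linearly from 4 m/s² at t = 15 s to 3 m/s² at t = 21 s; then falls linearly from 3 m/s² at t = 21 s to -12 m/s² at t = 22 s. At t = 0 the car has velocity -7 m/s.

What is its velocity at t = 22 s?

2 m/s

Δv equals the area under the a-t graph; then v = v₀ + Δv.
0–6 s: ½(5 + -11)(6) = -18 m/s
6–10 s: ½(-11 + 5)(4) = -12 m/s
10–15 s: ½(5 + 4)(5) = 22.5 m/s
15–21 s: ½(4 + 3)(6) = 21 m/s
21–22 s: ½(3 + -12)(1) = -4.5 m/s
Δv = 9 m/s, so v(22) = -7 + (9) = 2 m/s.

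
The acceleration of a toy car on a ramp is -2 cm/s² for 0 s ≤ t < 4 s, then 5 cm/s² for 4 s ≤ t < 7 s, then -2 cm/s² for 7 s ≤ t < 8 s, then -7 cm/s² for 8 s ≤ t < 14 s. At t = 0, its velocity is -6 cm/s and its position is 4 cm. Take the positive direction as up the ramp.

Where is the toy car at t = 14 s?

-187.5 cm

On each constant-a segment, Δv = aΔt and Δx = v₀Δt + ½aΔt²; chain segment to segment.
0–4 s: v starts -6 cm/s; Δx = -6·4 + ½·-2·4² = -40 cm; v ends -14 cm/s.
4–7 s: v starts -14 cm/s; Δx = -14·3 + ½·5·3² = -19.5 cm; v ends 1 cm/s.
7–8 s: v starts 1 cm/s; Δx = 1·1 + ½·-2·1² = 0 cm; v ends -1 cm/s.
8–14 s: v starts -1 cm/s; Δx = -1·6 + ½·-7·6² = -132 cm; v ends -43 cm/s.
x(14) = 4 + Σ Δx = -187.5 cm.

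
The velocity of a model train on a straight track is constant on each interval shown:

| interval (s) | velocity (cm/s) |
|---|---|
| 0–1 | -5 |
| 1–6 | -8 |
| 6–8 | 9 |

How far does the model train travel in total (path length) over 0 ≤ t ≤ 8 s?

63 cm

Total distance travelled is ∫|v| dt — sum the magnitudes of each area piece.
0–1 s: |-5| × 1 = 5 cm
1–6 s: |-8| × 5 = 40 cm
6–8 s: |9| × 2 = 18 cm
Total distance = 63 cm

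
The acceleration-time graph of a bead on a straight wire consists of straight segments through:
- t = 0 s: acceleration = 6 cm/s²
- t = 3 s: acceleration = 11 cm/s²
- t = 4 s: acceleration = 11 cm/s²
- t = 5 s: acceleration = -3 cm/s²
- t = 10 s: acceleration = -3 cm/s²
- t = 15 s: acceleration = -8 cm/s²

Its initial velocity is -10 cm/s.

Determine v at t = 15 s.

-12 cm/s

Δv equals the area under the a-t graph; then v = v₀ + Δv.
0–3 s: ½(6 + 11)(3) = 25.5 cm/s
3–4 s: 11 × 1 = 11 cm/s
4–5 s: ½(11 + -3)(1) = 4 cm/s
5–10 s: -3 × 5 = -15 cm/s
10–15 s: ½(-3 + -8)(5) = -27.5 cm/s
Δv = -2 cm/s, so v(15) = -10 + (-2) = -12 cm/s.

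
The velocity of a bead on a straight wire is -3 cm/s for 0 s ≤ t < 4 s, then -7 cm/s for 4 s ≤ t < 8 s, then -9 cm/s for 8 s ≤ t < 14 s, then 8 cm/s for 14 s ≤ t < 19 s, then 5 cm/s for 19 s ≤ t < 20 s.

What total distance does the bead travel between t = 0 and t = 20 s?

Total distance travelled is ∫|v| dt — sum the magnitudes of each area piece.
0–4 s: |-3| × 4 = 12 cm
4–8 s: |-7| × 4 = 28 cm
8–14 s: |-9| × 6 = 54 cm
14–19 s: |8| × 5 = 40 cm
19–20 s: |5| × 1 = 5 cm
Total distance = 139 cm

139 cm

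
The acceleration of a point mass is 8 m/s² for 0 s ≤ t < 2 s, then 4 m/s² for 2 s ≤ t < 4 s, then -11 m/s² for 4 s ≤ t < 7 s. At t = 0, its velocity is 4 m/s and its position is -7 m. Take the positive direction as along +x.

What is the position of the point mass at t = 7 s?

99.5 m

On each constant-a segment, Δv = aΔt and Δx = v₀Δt + ½aΔt²; chain segment to segment.
0–2 s: v starts 4 m/s; Δx = 4·2 + ½·8·2² = 24 m; v ends 20 m/s.
2–4 s: v starts 20 m/s; Δx = 20·2 + ½·4·2² = 48 m; v ends 28 m/s.
4–7 s: v starts 28 m/s; Δx = 28·3 + ½·-11·3² = 34.5 m; v ends -5 m/s.
x(7) = -7 + Σ Δx = 99.5 m.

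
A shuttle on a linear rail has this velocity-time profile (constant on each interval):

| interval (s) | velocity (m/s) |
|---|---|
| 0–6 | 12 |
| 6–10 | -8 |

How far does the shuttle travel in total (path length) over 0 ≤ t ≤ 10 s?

104 m

Distance (not displacement) is the total path length: add the absolute areas under v-t.
0–6 s: |12| × 6 = 72 m
6–10 s: |-8| × 4 = 32 m
Total distance = 104 m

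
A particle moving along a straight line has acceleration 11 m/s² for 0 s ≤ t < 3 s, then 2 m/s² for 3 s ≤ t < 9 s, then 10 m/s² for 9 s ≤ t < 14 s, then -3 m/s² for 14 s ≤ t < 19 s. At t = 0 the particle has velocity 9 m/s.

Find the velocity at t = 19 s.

Δv equals the area under the a-t graph; then v = v₀ + Δv.
0–3 s: 11 × 3 = 33 m/s
3–9 s: 2 × 6 = 12 m/s
9–14 s: 10 × 5 = 50 m/s
14–19 s: -3 × 5 = -15 m/s
Δv = 80 m/s, so v(19) = 9 + (80) = 89 m/s.

89 m/s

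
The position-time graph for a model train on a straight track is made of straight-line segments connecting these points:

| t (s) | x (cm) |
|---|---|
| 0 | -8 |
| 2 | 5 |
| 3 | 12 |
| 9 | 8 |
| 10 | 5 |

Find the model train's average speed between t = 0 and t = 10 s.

2.7 cm/s

Average speed = (total path length)/(elapsed time); on a piecewise-linear x-t graph the path length is Σ|Δx|.
0–2 s: |Δx| = |5 − -8| = 13 cm
2–3 s: |Δx| = |12 − 5| = 7 cm
3–9 s: |Δx| = |8 − 12| = 4 cm
9–10 s: |Δx| = |5 − 8| = 3 cm
Total path = 27 cm; average speed = 27/10 = 2.7 cm/s.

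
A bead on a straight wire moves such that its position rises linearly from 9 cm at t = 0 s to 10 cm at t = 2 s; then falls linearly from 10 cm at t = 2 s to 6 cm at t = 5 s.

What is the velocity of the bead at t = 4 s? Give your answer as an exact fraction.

Velocity is the slope of the x-t graph on 2–5 s: (6 − 10)/(5 − 2) = -4/3 cm/s.

-4/3 cm/s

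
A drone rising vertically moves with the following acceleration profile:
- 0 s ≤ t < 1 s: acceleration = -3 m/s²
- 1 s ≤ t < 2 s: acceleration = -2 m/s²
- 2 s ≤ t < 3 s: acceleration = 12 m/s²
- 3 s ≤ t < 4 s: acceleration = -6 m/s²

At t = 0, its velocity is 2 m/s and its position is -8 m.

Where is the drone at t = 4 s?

On each constant-a segment, Δv = aΔt and Δx = v₀Δt + ½aΔt²; chain segment to segment.
0–1 s: v starts 2 m/s; Δx = 2·1 + ½·-3·1² = 0.5 m; v ends -1 m/s.
1–2 s: v starts -1 m/s; Δx = -1·1 + ½·-2·1² = -2 m; v ends -3 m/s.
2–3 s: v starts -3 m/s; Δx = -3·1 + ½·12·1² = 3 m; v ends 9 m/s.
3–4 s: v starts 9 m/s; Δx = 9·1 + ½·-6·1² = 6 m; v ends 3 m/s.
x(4) = -8 + Σ Δx = -0.5 m.

-0.5 m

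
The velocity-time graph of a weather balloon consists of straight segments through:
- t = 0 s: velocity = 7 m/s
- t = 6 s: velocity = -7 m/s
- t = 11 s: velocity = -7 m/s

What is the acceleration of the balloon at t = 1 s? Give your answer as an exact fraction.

Acceleration is the slope of the v-t graph on 0–6 s: (-7 − 7)/(6 − 0) = -7/3 m/s².

-7/3 m/s²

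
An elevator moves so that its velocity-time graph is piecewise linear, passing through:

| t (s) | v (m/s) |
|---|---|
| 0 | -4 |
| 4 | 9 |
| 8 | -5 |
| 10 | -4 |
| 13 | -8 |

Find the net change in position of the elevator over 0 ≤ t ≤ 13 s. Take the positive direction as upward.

-9 m

Displacement is the signed area under the v-t curve.
0–4 s: ½(-4 + 9)(4) = 10 m
4–8 s: ½(9 + -5)(4) = 8 m
8–10 s: ½(-5 + -4)(2) = -9 m
10–13 s: ½(-4 + -8)(3) = -18 m
Net displacement = -9 m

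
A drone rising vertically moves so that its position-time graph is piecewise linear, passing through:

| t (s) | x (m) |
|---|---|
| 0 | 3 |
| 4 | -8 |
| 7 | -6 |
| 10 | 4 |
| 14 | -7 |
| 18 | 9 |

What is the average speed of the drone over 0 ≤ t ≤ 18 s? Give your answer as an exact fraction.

Average speed = (total path length)/(elapsed time); on a piecewise-linear x-t graph the path length is Σ|Δx|.
0–4 s: |Δx| = |-8 − 3| = 11 m
4–7 s: |Δx| = |-6 − -8| = 2 m
7–10 s: |Δx| = |4 − -6| = 10 m
10–14 s: |Δx| = |-7 − 4| = 11 m
14–18 s: |Δx| = |9 − -7| = 16 m
Total path = 50 m; average speed = 50/18 = 25/9 m/s.

25/9 m/s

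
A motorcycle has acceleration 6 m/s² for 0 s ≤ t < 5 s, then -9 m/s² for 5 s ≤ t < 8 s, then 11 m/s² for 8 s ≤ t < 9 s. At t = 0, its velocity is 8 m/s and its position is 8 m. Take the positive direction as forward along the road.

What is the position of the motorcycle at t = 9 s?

On each constant-a segment, Δv = aΔt and Δx = v₀Δt + ½aΔt²; chain segment to segment.
0–5 s: v starts 8 m/s; Δx = 8·5 + ½·6·5² = 115 m; v ends 38 m/s.
5–8 s: v starts 38 m/s; Δx = 38·3 + ½·-9·3² = 73.5 m; v ends 11 m/s.
8–9 s: v starts 11 m/s; Δx = 11·1 + ½·11·1² = 16.5 m; v ends 22 m/s.
x(9) = 8 + Σ Δx = 213 m.

213 m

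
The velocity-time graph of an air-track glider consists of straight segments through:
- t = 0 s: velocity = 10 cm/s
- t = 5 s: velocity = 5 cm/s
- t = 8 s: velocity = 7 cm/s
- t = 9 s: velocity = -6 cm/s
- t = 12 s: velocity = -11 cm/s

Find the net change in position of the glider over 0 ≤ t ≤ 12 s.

Displacement is the signed area under the v-t curve.
0–5 s: ½(10 + 5)(5) = 37.5 cm
5–8 s: ½(5 + 7)(3) = 18 cm
8–9 s: ½(7 + -6)(1) = 0.5 cm
9–12 s: ½(-6 + -11)(3) = -25.5 cm
Net displacement = 30.5 cm

30.5 cm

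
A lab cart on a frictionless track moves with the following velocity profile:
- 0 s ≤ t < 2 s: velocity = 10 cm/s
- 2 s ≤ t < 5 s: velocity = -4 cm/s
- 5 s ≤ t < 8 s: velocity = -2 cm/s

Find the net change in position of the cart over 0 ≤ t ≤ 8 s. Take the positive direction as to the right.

2 cm

Displacement is the signed area under the v-t curve.
0–2 s: 10 × 2 = 20 cm
2–5 s: -4 × 3 = -12 cm
5–8 s: -2 × 3 = -6 cm
Net displacement = 2 cm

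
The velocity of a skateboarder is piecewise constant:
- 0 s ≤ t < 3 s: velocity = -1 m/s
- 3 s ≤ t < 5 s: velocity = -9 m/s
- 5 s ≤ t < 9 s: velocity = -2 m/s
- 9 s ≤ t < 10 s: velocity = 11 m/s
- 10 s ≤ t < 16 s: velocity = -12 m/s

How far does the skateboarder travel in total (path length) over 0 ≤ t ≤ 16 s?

112 m

Total distance travelled is ∫|v| dt — sum the magnitudes of each area piece.
0–3 s: |-1| × 3 = 3 m
3–5 s: |-9| × 2 = 18 m
5–9 s: |-2| × 4 = 8 m
9–10 s: |11| × 1 = 11 m
10–16 s: |-12| × 6 = 72 m
Total distance = 112 m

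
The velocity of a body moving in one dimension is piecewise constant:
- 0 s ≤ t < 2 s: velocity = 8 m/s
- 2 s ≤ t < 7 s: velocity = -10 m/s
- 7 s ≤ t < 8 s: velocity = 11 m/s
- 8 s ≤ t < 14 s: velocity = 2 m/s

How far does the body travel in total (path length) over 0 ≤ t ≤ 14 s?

Distance (not displacement) is the total path length: add the absolute areas under v-t.
0–2 s: |8| × 2 = 16 m
2–7 s: |-10| × 5 = 50 m
7–8 s: |11| × 1 = 11 m
8–14 s: |2| × 6 = 12 m
Total distance = 89 m

89 m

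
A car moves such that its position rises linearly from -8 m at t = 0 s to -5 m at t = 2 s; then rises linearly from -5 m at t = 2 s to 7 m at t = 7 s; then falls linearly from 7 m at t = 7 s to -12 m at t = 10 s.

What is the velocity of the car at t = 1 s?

Velocity is the slope of the x-t graph on 0–2 s: (-5 − -8)/(2 − 0) = 1.5 m/s.

1.5 m/s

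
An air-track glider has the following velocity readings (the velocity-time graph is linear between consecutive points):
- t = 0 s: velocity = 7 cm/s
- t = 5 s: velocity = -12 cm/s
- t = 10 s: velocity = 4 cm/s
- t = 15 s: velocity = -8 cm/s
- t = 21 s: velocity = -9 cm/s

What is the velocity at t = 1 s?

On 0–5 s the graph is linear from 7 to -12 cm/s: v(1) = 7 + (-12 − 7)·(1 − 0)/(5 − 0) = 3.2 cm/s.

3.2 cm/s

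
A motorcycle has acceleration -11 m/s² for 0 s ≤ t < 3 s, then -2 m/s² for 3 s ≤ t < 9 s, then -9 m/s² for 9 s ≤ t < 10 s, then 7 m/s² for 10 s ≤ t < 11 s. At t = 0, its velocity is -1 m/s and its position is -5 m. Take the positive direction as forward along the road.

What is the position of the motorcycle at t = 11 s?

-399.5 m

On each constant-a segment, Δv = aΔt and Δx = v₀Δt + ½aΔt²; chain segment to segment.
0–3 s: v starts -1 m/s; Δx = -1·3 + ½·-11·3² = -52.5 m; v ends -34 m/s.
3–9 s: v starts -34 m/s; Δx = -34·6 + ½·-2·6² = -240 m; v ends -46 m/s.
9–10 s: v starts -46 m/s; Δx = -46·1 + ½·-9·1² = -50.5 m; v ends -55 m/s.
10–11 s: v starts -55 m/s; Δx = -55·1 + ½·7·1² = -51.5 m; v ends -48 m/s.
x(11) = -5 + Σ Δx = -399.5 m.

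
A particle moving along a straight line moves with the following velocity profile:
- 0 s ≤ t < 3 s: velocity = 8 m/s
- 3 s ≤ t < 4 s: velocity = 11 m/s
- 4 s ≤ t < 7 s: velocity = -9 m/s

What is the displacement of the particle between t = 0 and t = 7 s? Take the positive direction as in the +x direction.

Displacement is the signed area under the v-t curve.
0–3 s: 8 × 3 = 24 m
3–4 s: 11 × 1 = 11 m
4–7 s: -9 × 3 = -27 m
Net displacement = 8 m

8 m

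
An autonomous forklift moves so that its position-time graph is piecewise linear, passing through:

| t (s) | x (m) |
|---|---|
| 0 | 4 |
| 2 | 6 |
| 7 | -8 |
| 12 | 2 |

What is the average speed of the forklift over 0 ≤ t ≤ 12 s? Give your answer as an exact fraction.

Average speed = (total path length)/(elapsed time); on a piecewise-linear x-t graph the path length is Σ|Δx|.
0–2 s: |Δx| = |6 − 4| = 2 m
2–7 s: |Δx| = |-8 − 6| = 14 m
7–12 s: |Δx| = |2 − -8| = 10 m
Total path = 26 m; average speed = 26/12 = 13/6 m/s.

13/6 m/s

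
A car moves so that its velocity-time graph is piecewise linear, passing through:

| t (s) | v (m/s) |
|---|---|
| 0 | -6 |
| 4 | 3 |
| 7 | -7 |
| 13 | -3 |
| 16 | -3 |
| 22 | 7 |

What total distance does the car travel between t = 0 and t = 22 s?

75.1 m

Total distance travelled is ∫|v| dt — sum the magnitudes of each area piece.
0–4 s: v = 0 at t = 8/3 s; triangle areas 8 + 2 = 10 m
4–7 s: v = 0 at t = 4.9 s; triangle areas 1.35 + 7.35 = 8.7 m
7–13 s: |½(-7 + -3)(6)| = 30 m
13–16 s: |-3| × 3 = 9 m
16–22 s: v = 0 at t = 17.8 s; triangle areas 2.7 + 14.7 = 17.4 m
Total distance = 75.1 m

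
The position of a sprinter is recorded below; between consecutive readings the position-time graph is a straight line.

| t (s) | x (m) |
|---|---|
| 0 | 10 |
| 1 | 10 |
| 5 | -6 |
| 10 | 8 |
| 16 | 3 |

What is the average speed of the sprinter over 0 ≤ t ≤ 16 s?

Average speed = (total path length)/(elapsed time); on a piecewise-linear x-t graph the path length is Σ|Δx|.
0–1 s: |Δx| = |10 − 10| = 0 m
1–5 s: |Δx| = |-6 − 10| = 16 m
5–10 s: |Δx| = |8 − -6| = 14 m
10–16 s: |Δx| = |3 − 8| = 5 m
Total path = 35 m; average speed = 35/16 = 2.1875 m/s.

2.1875 m/s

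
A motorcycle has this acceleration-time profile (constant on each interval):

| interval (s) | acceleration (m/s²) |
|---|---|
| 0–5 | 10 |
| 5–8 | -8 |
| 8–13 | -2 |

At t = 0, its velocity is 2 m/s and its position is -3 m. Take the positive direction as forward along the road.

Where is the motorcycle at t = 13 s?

On each constant-a segment, Δv = aΔt and Δx = v₀Δt + ½aΔt²; chain segment to segment.
0–5 s: v starts 2 m/s; Δx = 2·5 + ½·10·5² = 135 m; v ends 52 m/s.
5–8 s: v starts 52 m/s; Δx = 52·3 + ½·-8·3² = 120 m; v ends 28 m/s.
8–13 s: v starts 28 m/s; Δx = 28·5 + ½·-2·5² = 115 m; v ends 18 m/s.
x(13) = -3 + Σ Δx = 367 m.

367 m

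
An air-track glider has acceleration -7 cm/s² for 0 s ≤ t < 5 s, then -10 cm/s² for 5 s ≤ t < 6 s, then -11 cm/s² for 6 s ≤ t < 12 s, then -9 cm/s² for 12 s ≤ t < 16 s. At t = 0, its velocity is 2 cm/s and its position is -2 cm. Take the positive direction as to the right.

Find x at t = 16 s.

-1081.5 cm

On each constant-a segment, Δv = aΔt and Δx = v₀Δt + ½aΔt²; chain segment to segment.
0–5 s: v starts 2 cm/s; Δx = 2·5 + ½·-7·5² = -77.5 cm; v ends -33 cm/s.
5–6 s: v starts -33 cm/s; Δx = -33·1 + ½·-10·1² = -38 cm; v ends -43 cm/s.
6–12 s: v starts -43 cm/s; Δx = -43·6 + ½·-11·6² = -456 cm; v ends -109 cm/s.
12–16 s: v starts -109 cm/s; Δx = -109·4 + ½·-9·4² = -508 cm; v ends -145 cm/s.
x(16) = -2 + Σ Δx = -1081.5 cm.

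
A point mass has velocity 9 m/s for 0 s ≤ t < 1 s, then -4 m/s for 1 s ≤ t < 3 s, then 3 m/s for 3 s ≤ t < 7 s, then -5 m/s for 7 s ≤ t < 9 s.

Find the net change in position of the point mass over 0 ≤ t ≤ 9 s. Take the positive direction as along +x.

Net displacement equals the area under the velocity-time graph (areas below the axis count negative).
0–1 s: 9 × 1 = 9 m
1–3 s: -4 × 2 = -8 m
3–7 s: 3 × 4 = 12 m
7–9 s: -5 × 2 = -10 m
Net displacement = 3 m

3 m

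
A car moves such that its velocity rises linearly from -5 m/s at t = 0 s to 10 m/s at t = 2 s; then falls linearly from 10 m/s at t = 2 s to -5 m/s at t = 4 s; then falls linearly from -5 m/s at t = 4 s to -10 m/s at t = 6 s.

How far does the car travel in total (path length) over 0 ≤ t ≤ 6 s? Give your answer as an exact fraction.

95/3 m

Total distance travelled is ∫|v| dt — sum the magnitudes of each area piece.
0–2 s: v = 0 at t = 2/3 s; triangle areas 5/3 + 20/3 = 25/3 m
2–4 s: v = 0 at t = 10/3 s; triangle areas 20/3 + 5/3 = 25/3 m
4–6 s: |½(-5 + -10)(2)| = 15 m
Total distance = 95/3 m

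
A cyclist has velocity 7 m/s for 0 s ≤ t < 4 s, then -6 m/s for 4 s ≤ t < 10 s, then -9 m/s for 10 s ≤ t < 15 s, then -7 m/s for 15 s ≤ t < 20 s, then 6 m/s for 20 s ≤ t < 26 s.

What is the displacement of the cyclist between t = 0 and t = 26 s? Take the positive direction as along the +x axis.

Net displacement equals the area under the velocity-time graph (areas below the axis count negative).
0–4 s: 7 × 4 = 28 m
4–10 s: -6 × 6 = -36 m
10–15 s: -9 × 5 = -45 m
15–20 s: -7 × 5 = -35 m
20–26 s: 6 × 6 = 36 m
Net displacement = -52 m

-52 m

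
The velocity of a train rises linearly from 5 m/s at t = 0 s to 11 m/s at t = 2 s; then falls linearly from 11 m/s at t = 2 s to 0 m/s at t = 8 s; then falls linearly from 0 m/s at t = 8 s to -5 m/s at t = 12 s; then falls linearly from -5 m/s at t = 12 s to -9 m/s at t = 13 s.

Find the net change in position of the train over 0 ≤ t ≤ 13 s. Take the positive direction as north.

Displacement is the signed area under the v-t curve.
0–2 s: ½(5 + 11)(2) = 16 m
2–8 s: ½(11 + 0)(6) = 33 m
8–12 s: ½(0 + -5)(4) = -10 m
12–13 s: ½(-5 + -9)(1) = -7 m
Net displacement = 32 m

32 m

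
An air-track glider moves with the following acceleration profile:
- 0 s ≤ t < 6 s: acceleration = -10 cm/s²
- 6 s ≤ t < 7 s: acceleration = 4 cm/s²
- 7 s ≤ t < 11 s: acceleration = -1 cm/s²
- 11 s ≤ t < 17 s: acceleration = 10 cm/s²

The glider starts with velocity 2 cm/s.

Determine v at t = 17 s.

Δv equals the area under the a-t graph; then v = v₀ + Δv.
0–6 s: -10 × 6 = -60 cm/s
6–7 s: 4 × 1 = 4 cm/s
7–11 s: -1 × 4 = -4 cm/s
11–17 s: 10 × 6 = 60 cm/s
Δv = 0 cm/s, so v(17) = 2 + (0) = 2 cm/s.

2 cm/s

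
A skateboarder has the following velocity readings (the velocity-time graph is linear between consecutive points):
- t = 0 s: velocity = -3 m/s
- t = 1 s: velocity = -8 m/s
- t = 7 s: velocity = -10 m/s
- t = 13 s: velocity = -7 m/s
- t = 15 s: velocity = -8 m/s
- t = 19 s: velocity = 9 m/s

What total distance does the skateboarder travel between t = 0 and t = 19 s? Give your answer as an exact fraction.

4847/34 m

Distance (not displacement) is the total path length: add the absolute areas under v-t.
0–1 s: |½(-3 + -8)(1)| = 5.5 m
1–7 s: |½(-8 + -10)(6)| = 54 m
7–13 s: |½(-10 + -7)(6)| = 51 m
13–15 s: |½(-7 + -8)(2)| = 15 m
15–19 s: v = 0 at t = 287/17 s; triangle areas 128/17 + 162/17 = 290/17 m
Total distance = 4847/34 m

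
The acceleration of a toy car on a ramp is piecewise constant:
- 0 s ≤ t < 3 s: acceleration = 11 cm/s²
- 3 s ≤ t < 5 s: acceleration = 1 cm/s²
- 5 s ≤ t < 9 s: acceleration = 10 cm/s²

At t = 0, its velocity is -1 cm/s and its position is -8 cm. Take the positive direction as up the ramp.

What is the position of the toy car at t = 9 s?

On each constant-a segment, Δv = aΔt and Δx = v₀Δt + ½aΔt²; chain segment to segment.
0–3 s: v starts -1 cm/s; Δx = -1·3 + ½·11·3² = 46.5 cm; v ends 32 cm/s.
3–5 s: v starts 32 cm/s; Δx = 32·2 + ½·1·2² = 66 cm; v ends 34 cm/s.
5–9 s: v starts 34 cm/s; Δx = 34·4 + ½·10·4² = 216 cm; v ends 74 cm/s.
x(9) = -8 + Σ Δx = 320.5 cm.

320.5 cm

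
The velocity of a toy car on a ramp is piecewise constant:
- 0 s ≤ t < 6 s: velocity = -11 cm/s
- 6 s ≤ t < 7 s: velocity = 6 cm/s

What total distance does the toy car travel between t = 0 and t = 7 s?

Distance (not displacement) is the total path length: add the absolute areas under v-t.
0–6 s: |-11| × 6 = 66 cm
6–7 s: |6| × 1 = 6 cm
Total distance = 72 cm

72 cm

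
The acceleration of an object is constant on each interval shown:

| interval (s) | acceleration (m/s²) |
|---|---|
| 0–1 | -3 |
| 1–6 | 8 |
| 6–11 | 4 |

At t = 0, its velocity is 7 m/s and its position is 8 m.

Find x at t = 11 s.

On each constant-a segment, Δv = aΔt and Δx = v₀Δt + ½aΔt²; chain segment to segment.
0–1 s: v starts 7 m/s; Δx = 7·1 + ½·-3·1² = 5.5 m; v ends 4 m/s.
1–6 s: v starts 4 m/s; Δx = 4·5 + ½·8·5² = 120 m; v ends 44 m/s.
6–11 s: v starts 44 m/s; Δx = 44·5 + ½·4·5² = 270 m; v ends 64 m/s.
x(11) = 8 + Σ Δx = 403.5 m.

403.5 m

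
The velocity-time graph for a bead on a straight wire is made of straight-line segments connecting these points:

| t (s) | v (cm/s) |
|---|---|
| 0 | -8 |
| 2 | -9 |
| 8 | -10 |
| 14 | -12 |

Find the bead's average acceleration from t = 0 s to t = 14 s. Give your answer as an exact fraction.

Average acceleration = Δv/Δt = (-12 − -8)/(14 − 0) = -2/7 cm/s².

-2/7 cm/s²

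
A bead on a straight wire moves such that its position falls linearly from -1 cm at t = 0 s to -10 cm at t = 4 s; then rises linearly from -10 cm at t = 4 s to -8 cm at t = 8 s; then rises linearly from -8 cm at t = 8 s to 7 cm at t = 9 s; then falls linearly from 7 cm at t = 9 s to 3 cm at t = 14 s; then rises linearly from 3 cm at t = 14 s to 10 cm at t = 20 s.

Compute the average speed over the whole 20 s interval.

1.85 cm/s

Average speed = (total path length)/(elapsed time); on a piecewise-linear x-t graph the path length is Σ|Δx|.
0–4 s: |Δx| = |-10 − -1| = 9 cm
4–8 s: |Δx| = |-8 − -10| = 2 cm
8–9 s: |Δx| = |7 − -8| = 15 cm
9–14 s: |Δx| = |3 − 7| = 4 cm
14–20 s: |Δx| = |10 − 3| = 7 cm
Total path = 37 cm; average speed = 37/20 = 1.85 cm/s.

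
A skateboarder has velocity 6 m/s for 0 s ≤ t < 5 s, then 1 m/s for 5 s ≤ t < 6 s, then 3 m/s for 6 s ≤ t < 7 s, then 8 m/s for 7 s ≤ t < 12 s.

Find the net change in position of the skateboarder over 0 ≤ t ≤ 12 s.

74 m

Net displacement equals the area under the velocity-time graph (areas below the axis count negative).
0–5 s: 6 × 5 = 30 m
5–6 s: 1 × 1 = 1 m
6–7 s: 3 × 1 = 3 m
7–12 s: 8 × 5 = 40 m
Net displacement = 74 m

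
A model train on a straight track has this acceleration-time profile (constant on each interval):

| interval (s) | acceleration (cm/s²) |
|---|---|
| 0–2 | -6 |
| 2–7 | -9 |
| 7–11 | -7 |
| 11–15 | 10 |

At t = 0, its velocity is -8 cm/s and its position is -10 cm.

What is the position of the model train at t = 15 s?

-858.5 cm

On each constant-a segment, Δv = aΔt and Δx = v₀Δt + ½aΔt²; chain segment to segment.
0–2 s: v starts -8 cm/s; Δx = -8·2 + ½·-6·2² = -28 cm; v ends -20 cm/s.
2–7 s: v starts -20 cm/s; Δx = -20·5 + ½·-9·5² = -212.5 cm; v ends -65 cm/s.
7–11 s: v starts -65 cm/s; Δx = -65·4 + ½·-7·4² = -316 cm; v ends -93 cm/s.
11–15 s: v starts -93 cm/s; Δx = -93·4 + ½·10·4² = -292 cm; v ends -53 cm/s.
x(15) = -10 + Σ Δx = -858.5 cm.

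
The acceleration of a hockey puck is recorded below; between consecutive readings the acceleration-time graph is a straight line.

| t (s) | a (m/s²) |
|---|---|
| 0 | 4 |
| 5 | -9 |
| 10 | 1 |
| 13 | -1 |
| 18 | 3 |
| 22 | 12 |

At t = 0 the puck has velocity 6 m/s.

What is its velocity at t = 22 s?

8.5 m/s

Δv equals the area under the a-t graph; then v = v₀ + Δv.
0–5 s: ½(4 + -9)(5) = -12.5 m/s
5–10 s: ½(-9 + 1)(5) = -20 m/s
10–13 s: ½(1 + -1)(3) = 0 m/s
13–18 s: ½(-1 + 3)(5) = 5 m/s
18–22 s: ½(3 + 12)(4) = 30 m/s
Δv = 2.5 m/s, so v(22) = 6 + (2.5) = 8.5 m/s.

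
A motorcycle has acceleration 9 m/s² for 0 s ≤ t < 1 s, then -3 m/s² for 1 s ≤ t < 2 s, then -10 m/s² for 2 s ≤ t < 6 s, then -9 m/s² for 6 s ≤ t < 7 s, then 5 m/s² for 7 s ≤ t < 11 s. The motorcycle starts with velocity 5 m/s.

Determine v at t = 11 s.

-18 m/s

Δv equals the area under the a-t graph; then v = v₀ + Δv.
0–1 s: 9 × 1 = 9 m/s
1–2 s: -3 × 1 = -3 m/s
2–6 s: -10 × 4 = -40 m/s
6–7 s: -9 × 1 = -9 m/s
7–11 s: 5 × 4 = 20 m/s
Δv = -23 m/s, so v(11) = 5 + (-23) = -18 m/s.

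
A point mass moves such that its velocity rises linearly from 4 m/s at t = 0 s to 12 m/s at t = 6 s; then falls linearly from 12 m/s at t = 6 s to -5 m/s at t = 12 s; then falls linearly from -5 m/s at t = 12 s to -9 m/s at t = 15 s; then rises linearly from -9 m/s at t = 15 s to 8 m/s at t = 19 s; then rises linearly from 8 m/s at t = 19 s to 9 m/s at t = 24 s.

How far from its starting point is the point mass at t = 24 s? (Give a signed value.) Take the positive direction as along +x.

Net displacement equals the area under the velocity-time graph (areas below the axis count negative).
0–6 s: ½(4 + 12)(6) = 48 m
6–12 s: ½(12 + -5)(6) = 21 m
12–15 s: ½(-5 + -9)(3) = -21 m
15–19 s: ½(-9 + 8)(4) = -2 m
19–24 s: ½(8 + 9)(5) = 42.5 m
Net displacement = 88.5 m

88.5 m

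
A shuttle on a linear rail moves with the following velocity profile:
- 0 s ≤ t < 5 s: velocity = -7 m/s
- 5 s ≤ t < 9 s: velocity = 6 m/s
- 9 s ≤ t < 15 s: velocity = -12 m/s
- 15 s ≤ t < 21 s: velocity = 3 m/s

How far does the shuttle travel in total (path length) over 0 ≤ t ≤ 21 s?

149 m

Total distance travelled is ∫|v| dt — sum the magnitudes of each area piece.
0–5 s: |-7| × 5 = 35 m
5–9 s: |6| × 4 = 24 m
9–15 s: |-12| × 6 = 72 m
15–21 s: |3| × 6 = 18 m
Total distance = 149 m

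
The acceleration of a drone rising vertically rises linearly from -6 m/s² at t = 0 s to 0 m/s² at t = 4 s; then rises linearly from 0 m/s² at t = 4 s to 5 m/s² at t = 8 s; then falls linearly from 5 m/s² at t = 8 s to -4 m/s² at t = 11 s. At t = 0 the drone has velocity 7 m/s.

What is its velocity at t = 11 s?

Δv equals the area under the a-t graph; then v = v₀ + Δv.
0–4 s: ½(-6 + 0)(4) = -12 m/s
4–8 s: ½(0 + 5)(4) = 10 m/s
8–11 s: ½(5 + -4)(3) = 1.5 m/s
Δv = -0.5 m/s, so v(11) = 7 + (-0.5) = 6.5 m/s.

6.5 m/s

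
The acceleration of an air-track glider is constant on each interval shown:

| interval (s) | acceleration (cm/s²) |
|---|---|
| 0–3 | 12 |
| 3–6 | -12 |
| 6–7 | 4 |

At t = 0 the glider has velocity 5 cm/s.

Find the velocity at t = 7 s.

9 cm/s

Δv equals the area under the a-t graph; then v = v₀ + Δv.
0–3 s: 12 × 3 = 36 cm/s
3–6 s: -12 × 3 = -36 cm/s
6–7 s: 4 × 1 = 4 cm/s
Δv = 4 cm/s, so v(7) = 5 + (4) = 9 cm/s.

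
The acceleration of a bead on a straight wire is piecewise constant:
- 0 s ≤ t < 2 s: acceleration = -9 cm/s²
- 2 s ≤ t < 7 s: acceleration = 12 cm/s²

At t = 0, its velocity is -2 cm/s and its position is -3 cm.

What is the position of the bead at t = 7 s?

On each constant-a segment, Δv = aΔt and Δx = v₀Δt + ½aΔt²; chain segment to segment.
0–2 s: v starts -2 cm/s; Δx = -2·2 + ½·-9·2² = -22 cm; v ends -20 cm/s.
2–7 s: v starts -20 cm/s; Δx = -20·5 + ½·12·5² = 50 cm; v ends 40 cm/s.
x(7) = -3 + Σ Δx = 25 cm.

25 cm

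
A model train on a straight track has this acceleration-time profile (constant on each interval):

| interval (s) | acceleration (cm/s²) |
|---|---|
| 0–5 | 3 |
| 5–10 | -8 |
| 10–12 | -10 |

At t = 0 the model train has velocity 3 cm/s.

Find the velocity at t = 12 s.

Δv equals the area under the a-t graph; then v = v₀ + Δv.
0–5 s: 3 × 5 = 15 cm/s
5–10 s: -8 × 5 = -40 cm/s
10–12 s: -10 × 2 = -20 cm/s
Δv = -45 cm/s, so v(12) = 3 + (-45) = -42 cm/s.

-42 cm/s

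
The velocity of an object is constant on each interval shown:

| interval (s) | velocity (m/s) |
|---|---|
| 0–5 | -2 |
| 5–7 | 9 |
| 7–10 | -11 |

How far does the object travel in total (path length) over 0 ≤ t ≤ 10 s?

Distance (not displacement) is the total path length: add the absolute areas under v-t.
0–5 s: |-2| × 5 = 10 m
5–7 s: |9| × 2 = 18 m
7–10 s: |-11| × 3 = 33 m
Total distance = 61 m

61 m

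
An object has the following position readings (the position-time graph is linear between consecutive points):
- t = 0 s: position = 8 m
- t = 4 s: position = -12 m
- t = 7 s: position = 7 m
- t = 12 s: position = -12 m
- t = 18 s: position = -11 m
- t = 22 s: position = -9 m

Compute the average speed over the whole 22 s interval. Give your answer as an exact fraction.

61/22 m/s

Average speed = (total path length)/(elapsed time); on a piecewise-linear x-t graph the path length is Σ|Δx|.
0–4 s: |Δx| = |-12 − 8| = 20 m
4–7 s: |Δx| = |7 − -12| = 19 m
7–12 s: |Δx| = |-12 − 7| = 19 m
12–18 s: |Δx| = |-11 − -12| = 1 m
18–22 s: |Δx| = |-9 − -11| = 2 m
Total path = 61 m; average speed = 61/22 = 61/22 m/s.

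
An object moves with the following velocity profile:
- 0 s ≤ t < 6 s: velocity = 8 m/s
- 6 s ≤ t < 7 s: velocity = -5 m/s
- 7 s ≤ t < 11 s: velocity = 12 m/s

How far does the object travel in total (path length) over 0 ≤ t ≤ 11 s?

101 m

Distance (not displacement) is the total path length: add the absolute areas under v-t.
0–6 s: |8| × 6 = 48 m
6–7 s: |-5| × 1 = 5 m
7–11 s: |12| × 4 = 48 m
Total distance = 101 m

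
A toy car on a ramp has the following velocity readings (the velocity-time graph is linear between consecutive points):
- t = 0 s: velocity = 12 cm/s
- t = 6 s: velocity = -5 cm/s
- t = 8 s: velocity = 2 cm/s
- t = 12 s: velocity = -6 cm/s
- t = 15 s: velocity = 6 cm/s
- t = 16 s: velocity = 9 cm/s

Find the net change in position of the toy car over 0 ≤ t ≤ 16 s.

Displacement is the signed area under the v-t curve.
0–6 s: ½(12 + -5)(6) = 21 cm
6–8 s: ½(-5 + 2)(2) = -3 cm
8–12 s: ½(2 + -6)(4) = -8 cm
12–15 s: ½(-6 + 6)(3) = 0 cm
15–16 s: ½(6 + 9)(1) = 7.5 cm
Net displacement = 17.5 cm

17.5 cm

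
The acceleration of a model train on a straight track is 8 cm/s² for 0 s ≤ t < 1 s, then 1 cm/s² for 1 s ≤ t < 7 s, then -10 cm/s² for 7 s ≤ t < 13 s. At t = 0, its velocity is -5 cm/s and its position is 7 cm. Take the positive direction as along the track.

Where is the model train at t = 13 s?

-84 cm

On each constant-a segment, Δv = aΔt and Δx = v₀Δt + ½aΔt²; chain segment to segment.
0–1 s: v starts -5 cm/s; Δx = -5·1 + ½·8·1² = -1 cm; v ends 3 cm/s.
1–7 s: v starts 3 cm/s; Δx = 3·6 + ½·1·6² = 36 cm; v ends 9 cm/s.
7–13 s: v starts 9 cm/s; Δx = 9·6 + ½·-10·6² = -126 cm; v ends -51 cm/s.
x(13) = 7 + Σ Δx = -84 cm.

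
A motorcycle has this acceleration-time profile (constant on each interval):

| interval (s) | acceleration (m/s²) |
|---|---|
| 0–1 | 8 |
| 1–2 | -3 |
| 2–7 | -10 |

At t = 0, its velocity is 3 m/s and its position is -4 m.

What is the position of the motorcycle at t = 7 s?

-72.5 m

On each constant-a segment, Δv = aΔt and Δx = v₀Δt + ½aΔt²; chain segment to segment.
0–1 s: v starts 3 m/s; Δx = 3·1 + ½·8·1² = 7 m; v ends 11 m/s.
1–2 s: v starts 11 m/s; Δx = 11·1 + ½·-3·1² = 9.5 m; v ends 8 m/s.
2–7 s: v starts 8 m/s; Δx = 8·5 + ½·-10·5² = -85 m; v ends -42 m/s.
x(7) = -4 + Σ Δx = -72.5 m.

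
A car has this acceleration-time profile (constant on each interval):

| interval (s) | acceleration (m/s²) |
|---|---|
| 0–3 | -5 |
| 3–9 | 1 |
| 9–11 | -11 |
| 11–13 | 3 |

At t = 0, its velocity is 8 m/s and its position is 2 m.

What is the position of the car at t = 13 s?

-84.5 m

On each constant-a segment, Δv = aΔt and Δx = v₀Δt + ½aΔt²; chain segment to segment.
0–3 s: v starts 8 m/s; Δx = 8·3 + ½·-5·3² = 1.5 m; v ends -7 m/s.
3–9 s: v starts -7 m/s; Δx = -7·6 + ½·1·6² = -24 m; v ends -1 m/s.
9–11 s: v starts -1 m/s; Δx = -1·2 + ½·-11·2² = -24 m; v ends -23 m/s.
11–13 s: v starts -23 m/s; Δx = -23·2 + ½·3·2² = -40 m; v ends -17 m/s.
x(13) = 2 + Σ Δx = -84.5 m.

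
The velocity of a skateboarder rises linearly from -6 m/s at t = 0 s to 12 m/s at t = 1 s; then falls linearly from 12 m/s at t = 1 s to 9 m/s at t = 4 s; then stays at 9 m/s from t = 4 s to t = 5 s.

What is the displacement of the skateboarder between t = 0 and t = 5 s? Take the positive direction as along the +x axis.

43.5 m

Displacement is the signed area under the v-t curve.
0–1 s: ½(-6 + 12)(1) = 3 m
1–4 s: ½(12 + 9)(3) = 31.5 m
4–5 s: 9 × 1 = 9 m
Net displacement = 43.5 m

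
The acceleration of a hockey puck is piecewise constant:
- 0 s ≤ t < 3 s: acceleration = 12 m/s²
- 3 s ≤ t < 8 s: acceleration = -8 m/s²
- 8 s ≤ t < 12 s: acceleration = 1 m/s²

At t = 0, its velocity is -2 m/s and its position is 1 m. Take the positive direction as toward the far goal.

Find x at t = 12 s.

On each constant-a segment, Δv = aΔt and Δx = v₀Δt + ½aΔt²; chain segment to segment.
0–3 s: v starts -2 m/s; Δx = -2·3 + ½·12·3² = 48 m; v ends 34 m/s.
3–8 s: v starts 34 m/s; Δx = 34·5 + ½·-8·5² = 70 m; v ends -6 m/s.
8–12 s: v starts -6 m/s; Δx = -6·4 + ½·1·4² = -16 m; v ends -2 m/s.
x(12) = 1 + Σ Δx = 103 m.

103 m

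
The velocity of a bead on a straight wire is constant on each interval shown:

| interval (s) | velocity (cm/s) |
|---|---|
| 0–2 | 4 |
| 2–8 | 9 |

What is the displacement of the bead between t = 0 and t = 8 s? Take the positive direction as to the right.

Displacement is the signed area under the v-t curve.
0–2 s: 4 × 2 = 8 cm
2–8 s: 9 × 6 = 54 cm
Net displacement = 62 cm

62 cm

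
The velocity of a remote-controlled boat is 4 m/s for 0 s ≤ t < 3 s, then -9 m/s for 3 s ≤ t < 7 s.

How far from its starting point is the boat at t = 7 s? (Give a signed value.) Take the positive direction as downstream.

-24 m

Displacement is the signed area under the v-t curve.
0–3 s: 4 × 3 = 12 m
3–7 s: -9 × 4 = -36 m
Net displacement = -24 m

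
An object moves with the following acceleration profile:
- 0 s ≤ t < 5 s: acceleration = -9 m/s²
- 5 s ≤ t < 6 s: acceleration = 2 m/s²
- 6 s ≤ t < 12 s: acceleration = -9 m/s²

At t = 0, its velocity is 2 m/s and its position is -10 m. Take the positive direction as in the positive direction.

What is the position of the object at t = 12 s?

-562.5 m

On each constant-a segment, Δv = aΔt and Δx = v₀Δt + ½aΔt²; chain segment to segment.
0–5 s: v starts 2 m/s; Δx = 2·5 + ½·-9·5² = -102.5 m; v ends -43 m/s.
5–6 s: v starts -43 m/s; Δx = -43·1 + ½·2·1² = -42 m; v ends -41 m/s.
6–12 s: v starts -41 m/s; Δx = -41·6 + ½·-9·6² = -408 m; v ends -95 m/s.
x(12) = -10 + Σ Δx = -562.5 m.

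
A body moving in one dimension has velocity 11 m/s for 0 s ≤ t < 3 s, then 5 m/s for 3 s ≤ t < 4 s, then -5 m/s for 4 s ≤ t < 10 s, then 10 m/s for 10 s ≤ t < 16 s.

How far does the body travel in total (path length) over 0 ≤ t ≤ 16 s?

Total distance travelled is ∫|v| dt — sum the magnitudes of each area piece.
0–3 s: |11| × 3 = 33 m
3–4 s: |5| × 1 = 5 m
4–10 s: |-5| × 6 = 30 m
10–16 s: |10| × 6 = 60 m
Total distance = 128 m

128 m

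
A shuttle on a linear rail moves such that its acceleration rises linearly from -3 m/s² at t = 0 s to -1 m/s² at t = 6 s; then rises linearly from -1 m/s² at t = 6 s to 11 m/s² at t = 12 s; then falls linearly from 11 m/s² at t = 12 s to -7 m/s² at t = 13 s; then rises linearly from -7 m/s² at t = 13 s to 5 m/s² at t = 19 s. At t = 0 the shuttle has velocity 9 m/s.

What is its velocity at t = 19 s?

Δv equals the area under the a-t graph; then v = v₀ + Δv.
0–6 s: ½(-3 + -1)(6) = -12 m/s
6–12 s: ½(-1 + 11)(6) = 30 m/s
12–13 s: ½(11 + -7)(1) = 2 m/s
13–19 s: ½(-7 + 5)(6) = -6 m/s
Δv = 14 m/s, so v(19) = 9 + (14) = 23 m/s.

23 m/s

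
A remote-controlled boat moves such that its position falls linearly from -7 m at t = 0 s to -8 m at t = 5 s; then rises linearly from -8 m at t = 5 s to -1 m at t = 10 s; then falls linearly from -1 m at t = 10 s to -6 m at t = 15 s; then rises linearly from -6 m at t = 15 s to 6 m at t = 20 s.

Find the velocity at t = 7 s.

1.4 m/s

Velocity is the slope of the x-t graph on 5–10 s: (-1 − -8)/(10 − 5) = 1.4 m/s.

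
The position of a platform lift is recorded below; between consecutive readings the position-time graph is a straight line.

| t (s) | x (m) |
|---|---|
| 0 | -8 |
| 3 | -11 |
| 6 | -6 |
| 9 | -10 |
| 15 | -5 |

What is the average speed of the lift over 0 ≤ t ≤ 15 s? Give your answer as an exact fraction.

17/15 m/s

Average speed = (total path length)/(elapsed time); on a piecewise-linear x-t graph the path length is Σ|Δx|.
0–3 s: |Δx| = |-11 − -8| = 3 m
3–6 s: |Δx| = |-6 − -11| = 5 m
6–9 s: |Δx| = |-10 − -6| = 4 m
9–15 s: |Δx| = |-5 − -10| = 5 m
Total path = 17 m; average speed = 17/15 = 17/15 m/s.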